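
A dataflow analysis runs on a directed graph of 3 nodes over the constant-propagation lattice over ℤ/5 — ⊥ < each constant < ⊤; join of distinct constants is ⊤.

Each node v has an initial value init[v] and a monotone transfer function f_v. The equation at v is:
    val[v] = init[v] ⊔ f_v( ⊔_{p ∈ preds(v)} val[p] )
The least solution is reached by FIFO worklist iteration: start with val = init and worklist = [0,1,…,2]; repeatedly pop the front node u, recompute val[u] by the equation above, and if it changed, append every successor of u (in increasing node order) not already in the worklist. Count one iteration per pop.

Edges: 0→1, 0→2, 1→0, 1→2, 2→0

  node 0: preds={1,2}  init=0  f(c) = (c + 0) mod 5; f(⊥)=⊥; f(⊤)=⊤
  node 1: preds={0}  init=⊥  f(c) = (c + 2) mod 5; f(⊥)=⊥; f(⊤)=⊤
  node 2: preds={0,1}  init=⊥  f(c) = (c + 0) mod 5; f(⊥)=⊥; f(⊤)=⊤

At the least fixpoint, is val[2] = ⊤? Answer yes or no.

yes

Worklist (7 pops):
  #1 pop 0: in=⊥ → 0 (no change)
  #2 pop 1: in=0 → 2 (was ⊥); enqueue [0]
  #3 pop 2: in=⊤ → ⊤ (was ⊥); enqueue []
  #4 pop 0: in=⊤ → ⊤ (was 0); enqueue [1,2]
  #5 pop 1: in=⊤ → ⊤ (was 2); enqueue [0]
  #6 pop 2: in=⊤ → ⊤ (no change)
  #7 pop 0: in=⊤ → ⊤ (no change)

Fixpoint:
  val[0] = ⊤
  val[1] = ⊤
  val[2] = ⊤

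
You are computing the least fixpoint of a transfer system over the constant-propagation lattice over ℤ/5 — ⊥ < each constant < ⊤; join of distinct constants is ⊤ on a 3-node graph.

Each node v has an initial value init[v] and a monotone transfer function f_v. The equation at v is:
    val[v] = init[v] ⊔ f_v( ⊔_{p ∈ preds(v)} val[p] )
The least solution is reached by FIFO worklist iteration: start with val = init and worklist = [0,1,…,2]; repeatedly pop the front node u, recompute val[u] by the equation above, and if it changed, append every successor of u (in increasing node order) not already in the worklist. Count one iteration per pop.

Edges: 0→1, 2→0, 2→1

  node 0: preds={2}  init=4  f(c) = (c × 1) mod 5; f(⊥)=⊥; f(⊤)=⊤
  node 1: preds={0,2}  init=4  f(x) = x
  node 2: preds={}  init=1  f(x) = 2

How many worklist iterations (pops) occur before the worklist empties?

Trace (5 dequeues):
  [1] u=0 | in 1 | out ⊤ | prev 4 | push {}
  [2] u=1 | in ⊤ | out ⊤ | prev 4 | push {}
  [3] u=2 | in ⊥ | out ⊤ | prev 1 | push {0,1}
  [4] u=0 | in ⊤ | out ⊤ | ==
  [5] u=1 | in ⊤ | out ⊤ | ==

Converged values:
  [0] ⊤
  [1] ⊤
  [2] ⊤

5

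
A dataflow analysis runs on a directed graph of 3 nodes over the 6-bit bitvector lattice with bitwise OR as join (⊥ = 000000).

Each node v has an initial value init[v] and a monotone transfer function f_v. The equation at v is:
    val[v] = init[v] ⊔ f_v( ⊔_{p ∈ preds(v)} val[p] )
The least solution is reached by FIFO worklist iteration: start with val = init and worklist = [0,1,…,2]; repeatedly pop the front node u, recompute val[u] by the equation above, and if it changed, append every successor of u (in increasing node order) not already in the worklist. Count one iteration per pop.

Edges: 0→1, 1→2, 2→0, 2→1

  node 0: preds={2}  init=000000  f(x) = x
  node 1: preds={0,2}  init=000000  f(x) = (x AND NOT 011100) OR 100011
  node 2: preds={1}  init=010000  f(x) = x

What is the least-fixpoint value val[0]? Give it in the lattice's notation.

110011

Worklist (5 pops):
  #1 pop 0: in=010000 → 010000 (was 000000); enqueue []
  #2 pop 1: in=010000 → 100011 (was 000000); enqueue []
  #3 pop 2: in=100011 → 110011 (was 010000); enqueue [0,1]
  #4 pop 0: in=110011 → 110011 (was 010000); enqueue []
  #5 pop 1: in=110011 → 100011 (no change)

Fixpoint:
  val[0] = 110011
  val[1] = 100011
  val[2] = 110011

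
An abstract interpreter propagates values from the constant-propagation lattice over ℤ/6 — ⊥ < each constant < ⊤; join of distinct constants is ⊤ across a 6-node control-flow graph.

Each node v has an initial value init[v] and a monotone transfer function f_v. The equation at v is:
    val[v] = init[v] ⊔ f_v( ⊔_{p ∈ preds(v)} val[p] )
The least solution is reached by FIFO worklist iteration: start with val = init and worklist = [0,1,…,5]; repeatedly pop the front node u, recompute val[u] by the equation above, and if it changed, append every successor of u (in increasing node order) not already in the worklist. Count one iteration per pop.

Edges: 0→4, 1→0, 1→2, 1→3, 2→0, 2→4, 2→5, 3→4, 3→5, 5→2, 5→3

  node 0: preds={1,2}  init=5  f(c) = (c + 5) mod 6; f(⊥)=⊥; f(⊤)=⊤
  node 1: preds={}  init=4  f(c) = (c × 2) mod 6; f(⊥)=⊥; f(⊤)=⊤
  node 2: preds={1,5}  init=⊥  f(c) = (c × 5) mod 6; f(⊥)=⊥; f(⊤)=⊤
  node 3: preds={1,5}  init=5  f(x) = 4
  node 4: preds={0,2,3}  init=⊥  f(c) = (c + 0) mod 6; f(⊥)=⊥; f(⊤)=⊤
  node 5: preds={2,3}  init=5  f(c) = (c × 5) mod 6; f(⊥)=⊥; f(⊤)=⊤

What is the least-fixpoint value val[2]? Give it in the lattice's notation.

⊤

Worklist (9 pops):
  #1 pop 0: in=4 → ⊤ (was 5); enqueue []
  #2 pop 1: in=⊥ → 4 (no change)
  #3 pop 2: in=⊤ → ⊤ (was ⊥); enqueue [0]
  #4 pop 3: in=⊤ → ⊤ (was 5); enqueue []
  #5 pop 4: in=⊤ → ⊤ (was ⊥); enqueue []
  #6 pop 5: in=⊤ → ⊤ (was 5); enqueue [2,3]
  #7 pop 0: in=⊤ → ⊤ (no change)
  #8 pop 2: in=⊤ → ⊤ (no change)
  #9 pop 3: in=⊤ → ⊤ (no change)

Fixpoint:
  val[0] = ⊤
  val[1] = 4
  val[2] = ⊤
  val[3] = ⊤
  val[4] = ⊤
  val[5] = ⊤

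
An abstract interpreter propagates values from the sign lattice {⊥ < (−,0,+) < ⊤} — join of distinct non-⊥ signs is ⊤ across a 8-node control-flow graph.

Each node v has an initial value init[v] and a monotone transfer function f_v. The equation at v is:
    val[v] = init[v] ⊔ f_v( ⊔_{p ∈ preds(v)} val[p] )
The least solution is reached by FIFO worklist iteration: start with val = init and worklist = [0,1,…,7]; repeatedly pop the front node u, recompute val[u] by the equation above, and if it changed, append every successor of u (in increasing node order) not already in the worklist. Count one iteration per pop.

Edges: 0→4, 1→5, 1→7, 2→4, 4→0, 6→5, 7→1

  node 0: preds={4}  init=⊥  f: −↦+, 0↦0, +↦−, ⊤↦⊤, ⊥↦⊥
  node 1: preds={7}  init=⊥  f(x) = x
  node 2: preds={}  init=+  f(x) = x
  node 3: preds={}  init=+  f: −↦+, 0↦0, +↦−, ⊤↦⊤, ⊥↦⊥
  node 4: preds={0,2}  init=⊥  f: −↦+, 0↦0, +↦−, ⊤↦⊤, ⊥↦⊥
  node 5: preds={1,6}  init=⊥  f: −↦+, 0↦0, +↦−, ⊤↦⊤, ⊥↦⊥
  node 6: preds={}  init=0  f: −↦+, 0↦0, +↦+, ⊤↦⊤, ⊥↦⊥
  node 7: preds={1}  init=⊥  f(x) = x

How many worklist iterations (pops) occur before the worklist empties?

Iteration log — 10 steps:
  step 1. node 0  ⊔preds=⊥  new=⊥  stable
  step 2. node 1  ⊔preds=⊥  new=⊥  stable
  step 3. node 2  ⊔preds=⊥  new=+  stable
  step 4. node 3  ⊔preds=⊥  new=+  stable
  step 5. node 4  ⊔preds=+  new=−  old=⊥  +wl: 0
  step 6. node 5  ⊔preds=0  new=0  old=⊥  +wl: 
  step 7. node 6  ⊔preds=⊥  new=0  stable
  step 8. node 7  ⊔preds=⊥  new=⊥  stable
  step 9. node 0  ⊔preds=−  new=+  old=⊥  +wl: 4
  step 10. node 4  ⊔preds=+  new=−  stable

Least fixpoint reached:
  node 0: +
  node 1: ⊥
  node 2: +
  node 3: +
  node 4: −
  node 5: 0
  node 6: 0
  node 7: ⊥

10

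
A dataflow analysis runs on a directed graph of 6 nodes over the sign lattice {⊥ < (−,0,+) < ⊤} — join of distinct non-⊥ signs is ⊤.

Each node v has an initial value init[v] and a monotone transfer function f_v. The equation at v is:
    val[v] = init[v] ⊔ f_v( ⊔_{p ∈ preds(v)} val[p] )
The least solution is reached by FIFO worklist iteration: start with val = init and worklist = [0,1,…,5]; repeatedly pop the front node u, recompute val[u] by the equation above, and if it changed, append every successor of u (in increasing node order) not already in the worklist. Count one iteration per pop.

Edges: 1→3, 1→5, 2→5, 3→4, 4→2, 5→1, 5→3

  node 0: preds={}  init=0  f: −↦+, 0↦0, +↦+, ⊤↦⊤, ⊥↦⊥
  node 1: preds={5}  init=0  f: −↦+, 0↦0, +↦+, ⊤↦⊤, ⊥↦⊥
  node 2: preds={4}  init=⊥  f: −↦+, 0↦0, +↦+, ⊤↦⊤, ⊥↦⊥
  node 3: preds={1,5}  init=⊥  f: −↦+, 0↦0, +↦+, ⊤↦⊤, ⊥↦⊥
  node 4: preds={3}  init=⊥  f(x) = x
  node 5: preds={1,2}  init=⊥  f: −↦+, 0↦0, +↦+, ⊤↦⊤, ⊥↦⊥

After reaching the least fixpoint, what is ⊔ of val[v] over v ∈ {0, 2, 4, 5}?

Worklist (10 pops):
  #1 pop 0: in=⊥ → 0 (no change)
  #2 pop 1: in=⊥ → 0 (no change)
  #3 pop 2: in=⊥ → ⊥ (no change)
  #4 pop 3: in=0 → 0 (was ⊥); enqueue []
  #5 pop 4: in=0 → 0 (was ⊥); enqueue [2]
  #6 pop 5: in=0 → 0 (was ⊥); enqueue [1,3]
  #7 pop 2: in=0 → 0 (was ⊥); enqueue [5]
  #8 pop 1: in=0 → 0 (no change)
  #9 pop 3: in=0 → 0 (no change)
  #10 pop 5: in=0 → 0 (no change)

Fixpoint:
  val[0] = 0
  val[1] = 0
  val[2] = 0
  val[3] = 0
  val[4] = 0
  val[5] = 0

0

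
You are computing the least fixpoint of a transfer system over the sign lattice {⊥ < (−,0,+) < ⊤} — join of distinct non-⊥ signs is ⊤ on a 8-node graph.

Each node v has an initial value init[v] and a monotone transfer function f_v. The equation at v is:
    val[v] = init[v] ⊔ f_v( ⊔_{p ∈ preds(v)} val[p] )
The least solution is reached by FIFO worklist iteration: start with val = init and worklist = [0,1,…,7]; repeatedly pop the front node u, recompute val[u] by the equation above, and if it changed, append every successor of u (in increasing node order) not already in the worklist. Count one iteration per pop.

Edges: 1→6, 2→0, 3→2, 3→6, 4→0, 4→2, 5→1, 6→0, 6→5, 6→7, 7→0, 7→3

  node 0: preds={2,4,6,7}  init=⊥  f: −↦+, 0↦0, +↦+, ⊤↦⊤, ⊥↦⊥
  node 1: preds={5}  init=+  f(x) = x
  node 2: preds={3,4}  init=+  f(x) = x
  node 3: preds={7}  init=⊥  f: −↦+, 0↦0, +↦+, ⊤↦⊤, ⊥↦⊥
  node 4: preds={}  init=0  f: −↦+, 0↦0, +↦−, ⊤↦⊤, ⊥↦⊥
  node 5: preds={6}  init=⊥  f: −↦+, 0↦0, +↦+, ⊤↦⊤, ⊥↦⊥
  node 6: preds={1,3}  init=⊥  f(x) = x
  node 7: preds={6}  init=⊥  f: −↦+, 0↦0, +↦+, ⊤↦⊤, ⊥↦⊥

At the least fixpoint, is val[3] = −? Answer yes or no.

no

Iteration log — 14 steps:
  step 1. node 0  ⊔preds=⊤  new=⊤  old=⊥  +wl: 
  step 2. node 1  ⊔preds=⊥  new=+  stable
  step 3. node 2  ⊔preds=0  new=⊤  old=+  +wl: 0
  step 4. node 3  ⊔preds=⊥  new=⊥  stable
  step 5. node 4  ⊔preds=⊥  new=0  stable
  step 6. node 5  ⊔preds=⊥  new=⊥  stable
  step 7. node 6  ⊔preds=+  new=+  old=⊥  +wl: 5
  step 8. node 7  ⊔preds=+  new=+  old=⊥  +wl: 3
  step 9. node 0  ⊔preds=⊤  new=⊤  stable
  step 10. node 5  ⊔preds=+  new=+  old=⊥  +wl: 1
  step 11. node 3  ⊔preds=+  new=+  old=⊥  +wl: 2,6
  step 12. node 1  ⊔preds=+  new=+  stable
  step 13. node 2  ⊔preds=⊤  new=⊤  stable
  step 14. node 6  ⊔preds=+  new=+  stable

Least fixpoint reached:
  node 0: ⊤
  node 1: +
  node 2: ⊤
  node 3: +
  node 4: 0
  node 5: +
  node 6: +
  node 7: +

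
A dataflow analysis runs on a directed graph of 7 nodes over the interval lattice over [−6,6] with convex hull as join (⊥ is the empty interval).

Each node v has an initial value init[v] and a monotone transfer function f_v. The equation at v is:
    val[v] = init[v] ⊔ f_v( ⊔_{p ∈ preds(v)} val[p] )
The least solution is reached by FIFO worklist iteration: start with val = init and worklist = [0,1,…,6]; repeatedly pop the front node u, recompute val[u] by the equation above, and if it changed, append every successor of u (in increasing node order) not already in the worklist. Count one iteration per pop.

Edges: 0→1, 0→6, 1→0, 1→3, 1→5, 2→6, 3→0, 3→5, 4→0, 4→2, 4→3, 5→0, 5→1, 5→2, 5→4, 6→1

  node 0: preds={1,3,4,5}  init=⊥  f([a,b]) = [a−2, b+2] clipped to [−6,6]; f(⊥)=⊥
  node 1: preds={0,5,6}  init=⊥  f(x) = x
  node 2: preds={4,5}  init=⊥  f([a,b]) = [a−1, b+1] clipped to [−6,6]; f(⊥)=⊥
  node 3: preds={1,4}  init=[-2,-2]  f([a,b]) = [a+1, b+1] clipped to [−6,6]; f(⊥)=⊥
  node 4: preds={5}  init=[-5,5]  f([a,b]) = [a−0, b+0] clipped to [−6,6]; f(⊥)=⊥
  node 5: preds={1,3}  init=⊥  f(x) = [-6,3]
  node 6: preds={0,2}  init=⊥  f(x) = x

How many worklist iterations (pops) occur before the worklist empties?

14

Trace (14 dequeues):
  [1] u=0 | in [-5,5] | out [-6,6] | prev ⊥ | push {}
  [2] u=1 | in [-6,6] | out [-6,6] | prev ⊥ | push {0}
  [3] u=2 | in [-5,5] | out [-6,6] | prev ⊥ | push {}
  [4] u=3 | in [-6,6] | out [-5,6] | prev [-2,-2] | push {}
  [5] u=4 | in ⊥ | out [-5,5] | ==
  [6] u=5 | in [-6,6] | out [-6,3] | prev ⊥ | push {1,2,4}
  [7] u=6 | in [-6,6] | out [-6,6] | prev ⊥ | push {}
  [8] u=0 | in [-6,6] | out [-6,6] | ==
  [9] u=1 | in [-6,6] | out [-6,6] | ==
  [10] u=2 | in [-6,5] | out [-6,6] | ==
  [11] u=4 | in [-6,3] | out [-6,5] | prev [-5,5] | push {0,2,3}
  [12] u=0 | in [-6,6] | out [-6,6] | ==
  [13] u=2 | in [-6,5] | out [-6,6] | ==
  [14] u=3 | in [-6,6] | out [-5,6] | ==

Converged values:
  [0] [-6,6]
  [1] [-6,6]
  [2] [-6,6]
  [3] [-5,6]
  [4] [-6,5]
  [5] [-6,3]
  [6] [-6,6]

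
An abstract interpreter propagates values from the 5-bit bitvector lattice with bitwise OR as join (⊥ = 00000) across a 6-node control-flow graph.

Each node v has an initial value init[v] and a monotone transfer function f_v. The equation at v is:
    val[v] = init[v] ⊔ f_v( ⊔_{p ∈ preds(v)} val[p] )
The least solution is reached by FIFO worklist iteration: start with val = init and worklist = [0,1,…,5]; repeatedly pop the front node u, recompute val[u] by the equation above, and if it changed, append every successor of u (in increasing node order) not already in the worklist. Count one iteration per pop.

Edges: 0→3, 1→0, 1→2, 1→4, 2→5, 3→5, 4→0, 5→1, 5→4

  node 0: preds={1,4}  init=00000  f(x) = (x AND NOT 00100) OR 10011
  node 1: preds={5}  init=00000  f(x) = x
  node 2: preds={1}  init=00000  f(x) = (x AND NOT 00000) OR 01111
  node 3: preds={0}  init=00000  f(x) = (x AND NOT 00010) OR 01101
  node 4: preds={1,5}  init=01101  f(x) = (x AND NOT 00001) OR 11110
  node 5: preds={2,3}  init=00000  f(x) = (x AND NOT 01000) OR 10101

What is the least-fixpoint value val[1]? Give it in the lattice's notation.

Iteration log — 12 steps:
  step 1. node 0  ⊔preds=01101  new=11011  old=00000  +wl: 
  step 2. node 1  ⊔preds=00000  new=00000  stable
  step 3. node 2  ⊔preds=00000  new=01111  old=00000  +wl: 
  step 4. node 3  ⊔preds=11011  new=11101  old=00000  +wl: 
  step 5. node 4  ⊔preds=00000  new=11111  old=01101  +wl: 0
  step 6. node 5  ⊔preds=11111  new=10111  old=00000  +wl: 1,4
  step 7. node 0  ⊔preds=11111  new=11011  stable
  step 8. node 1  ⊔preds=10111  new=10111  old=00000  +wl: 0,2
  step 9. node 4  ⊔preds=10111  new=11111  stable
  step 10. node 0  ⊔preds=11111  new=11011  stable
  step 11. node 2  ⊔preds=10111  new=11111  old=01111  +wl: 5
  step 12. node 5  ⊔preds=11111  new=10111  stable

Least fixpoint reached:
  node 0: 11011
  node 1: 10111
  node 2: 11111
  node 3: 11101
  node 4: 11111
  node 5: 10111

10111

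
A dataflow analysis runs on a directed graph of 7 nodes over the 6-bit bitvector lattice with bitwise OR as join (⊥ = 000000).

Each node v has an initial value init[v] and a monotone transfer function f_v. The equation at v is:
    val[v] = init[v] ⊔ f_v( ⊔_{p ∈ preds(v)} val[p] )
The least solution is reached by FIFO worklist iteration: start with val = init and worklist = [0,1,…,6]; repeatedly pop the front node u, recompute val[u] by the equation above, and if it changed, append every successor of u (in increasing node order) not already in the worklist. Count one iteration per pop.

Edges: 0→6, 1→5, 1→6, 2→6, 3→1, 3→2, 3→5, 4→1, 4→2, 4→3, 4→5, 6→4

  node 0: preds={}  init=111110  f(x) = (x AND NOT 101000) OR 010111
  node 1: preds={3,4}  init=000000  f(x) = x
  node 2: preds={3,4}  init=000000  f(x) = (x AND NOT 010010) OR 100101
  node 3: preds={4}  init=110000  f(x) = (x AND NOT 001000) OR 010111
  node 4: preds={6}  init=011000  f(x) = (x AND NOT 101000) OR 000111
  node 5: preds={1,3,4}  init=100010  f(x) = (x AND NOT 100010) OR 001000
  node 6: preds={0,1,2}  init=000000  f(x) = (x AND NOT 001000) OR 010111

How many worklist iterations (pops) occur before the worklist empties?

Iteration log — 13 steps:
  step 1. node 0  ⊔preds=000000  new=111111  old=111110  +wl: 
  step 2. node 1  ⊔preds=111000  new=111000  old=000000  +wl: 
  step 3. node 2  ⊔preds=111000  new=101101  old=000000  +wl: 
  step 4. node 3  ⊔preds=011000  new=110111  old=110000  +wl: 1,2
  step 5. node 4  ⊔preds=000000  new=011111  old=011000  +wl: 3
  step 6. node 5  ⊔preds=111111  new=111111  old=100010  +wl: 
  step 7. node 6  ⊔preds=111111  new=110111  old=000000  +wl: 4
  step 8. node 1  ⊔preds=111111  new=111111  old=111000  +wl: 5,6
  step 9. node 2  ⊔preds=111111  new=101101  stable
  step 10. node 3  ⊔preds=011111  new=110111  stable
  step 11. node 4  ⊔preds=110111  new=011111  stable
  step 12. node 5  ⊔preds=111111  new=111111  stable
  step 13. node 6  ⊔preds=111111  new=110111  stable

Least fixpoint reached:
  node 0: 111111
  node 1: 111111
  node 2: 101101
  node 3: 110111
  node 4: 011111
  node 5: 111111
  node 6: 110111

13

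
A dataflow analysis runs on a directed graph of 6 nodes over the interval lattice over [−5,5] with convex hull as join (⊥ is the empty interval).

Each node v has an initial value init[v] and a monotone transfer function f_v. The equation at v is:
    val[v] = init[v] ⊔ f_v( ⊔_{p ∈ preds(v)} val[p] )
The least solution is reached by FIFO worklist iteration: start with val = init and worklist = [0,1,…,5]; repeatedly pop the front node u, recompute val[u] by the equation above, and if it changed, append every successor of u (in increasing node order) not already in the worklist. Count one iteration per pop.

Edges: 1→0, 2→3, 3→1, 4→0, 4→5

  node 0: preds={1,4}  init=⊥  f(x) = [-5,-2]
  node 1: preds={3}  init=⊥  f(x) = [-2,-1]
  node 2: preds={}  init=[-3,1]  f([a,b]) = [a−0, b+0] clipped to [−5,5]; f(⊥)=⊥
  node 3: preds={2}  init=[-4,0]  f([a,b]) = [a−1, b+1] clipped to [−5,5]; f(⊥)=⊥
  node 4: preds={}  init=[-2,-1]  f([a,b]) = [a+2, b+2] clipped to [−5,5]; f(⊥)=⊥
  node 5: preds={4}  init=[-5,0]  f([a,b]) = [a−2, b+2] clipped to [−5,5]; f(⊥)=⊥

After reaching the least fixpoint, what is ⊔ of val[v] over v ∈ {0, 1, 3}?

[-5,2]

Trace (8 dequeues):
  [1] u=0 | in [-2,-1] | out [-5,-2] | prev ⊥ | push {}
  [2] u=1 | in [-4,0] | out [-2,-1] | prev ⊥ | push {0}
  [3] u=2 | in ⊥ | out [-3,1] | ==
  [4] u=3 | in [-3,1] | out [-4,2] | prev [-4,0] | push {1}
  [5] u=4 | in ⊥ | out [-2,-1] | ==
  [6] u=5 | in [-2,-1] | out [-5,1] | prev [-5,0] | push {}
  [7] u=0 | in [-2,-1] | out [-5,-2] | ==
  [8] u=1 | in [-4,2] | out [-2,-1] | ==

Converged values:
  [0] [-5,-2]
  [1] [-2,-1]
  [2] [-3,1]
  [3] [-4,2]
  [4] [-2,-1]
  [5] [-5,1]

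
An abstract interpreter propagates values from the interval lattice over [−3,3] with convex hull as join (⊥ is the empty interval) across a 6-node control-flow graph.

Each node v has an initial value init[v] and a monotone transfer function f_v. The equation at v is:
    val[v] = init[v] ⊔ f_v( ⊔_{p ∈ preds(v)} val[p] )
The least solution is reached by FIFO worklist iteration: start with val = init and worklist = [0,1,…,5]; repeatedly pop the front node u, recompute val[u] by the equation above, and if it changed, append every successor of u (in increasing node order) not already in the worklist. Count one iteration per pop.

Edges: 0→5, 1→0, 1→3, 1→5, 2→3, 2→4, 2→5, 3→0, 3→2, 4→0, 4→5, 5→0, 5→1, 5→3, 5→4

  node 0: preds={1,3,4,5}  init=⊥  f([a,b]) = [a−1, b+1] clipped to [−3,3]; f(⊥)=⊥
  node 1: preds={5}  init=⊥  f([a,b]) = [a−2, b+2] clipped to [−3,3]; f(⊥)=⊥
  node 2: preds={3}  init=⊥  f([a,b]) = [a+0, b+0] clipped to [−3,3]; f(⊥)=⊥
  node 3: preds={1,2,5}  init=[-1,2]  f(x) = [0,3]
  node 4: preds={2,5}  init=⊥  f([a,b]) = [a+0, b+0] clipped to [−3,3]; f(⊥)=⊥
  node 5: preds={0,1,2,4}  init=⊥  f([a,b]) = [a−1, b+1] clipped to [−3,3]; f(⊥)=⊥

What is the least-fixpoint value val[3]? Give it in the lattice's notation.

[-1,3]

Worklist (13 pops):
  #1 pop 0: in=[-1,2] → [-2,3] (was ⊥); enqueue []
  #2 pop 1: in=⊥ → ⊥ (no change)
  #3 pop 2: in=[-1,2] → [-1,2] (was ⊥); enqueue []
  #4 pop 3: in=[-1,2] → [-1,3] (was [-1,2]); enqueue [0,2]
  #5 pop 4: in=[-1,2] → [-1,2] (was ⊥); enqueue []
  #6 pop 5: in=[-2,3] → [-3,3] (was ⊥); enqueue [1,3,4]
  #7 pop 0: in=[-3,3] → [-3,3] (was [-2,3]); enqueue [5]
  #8 pop 2: in=[-1,3] → [-1,3] (was [-1,2]); enqueue []
  #9 pop 1: in=[-3,3] → [-3,3] (was ⊥); enqueue [0]
  #10 pop 3: in=[-3,3] → [-1,3] (no change)
  #11 pop 4: in=[-3,3] → [-3,3] (was [-1,2]); enqueue []
  #12 pop 5: in=[-3,3] → [-3,3] (no change)
  #13 pop 0: in=[-3,3] → [-3,3] (no change)

Fixpoint:
  val[0] = [-3,3]
  val[1] = [-3,3]
  val[2] = [-1,3]
  val[3] = [-1,3]
  val[4] = [-3,3]
  val[5] = [-3,3]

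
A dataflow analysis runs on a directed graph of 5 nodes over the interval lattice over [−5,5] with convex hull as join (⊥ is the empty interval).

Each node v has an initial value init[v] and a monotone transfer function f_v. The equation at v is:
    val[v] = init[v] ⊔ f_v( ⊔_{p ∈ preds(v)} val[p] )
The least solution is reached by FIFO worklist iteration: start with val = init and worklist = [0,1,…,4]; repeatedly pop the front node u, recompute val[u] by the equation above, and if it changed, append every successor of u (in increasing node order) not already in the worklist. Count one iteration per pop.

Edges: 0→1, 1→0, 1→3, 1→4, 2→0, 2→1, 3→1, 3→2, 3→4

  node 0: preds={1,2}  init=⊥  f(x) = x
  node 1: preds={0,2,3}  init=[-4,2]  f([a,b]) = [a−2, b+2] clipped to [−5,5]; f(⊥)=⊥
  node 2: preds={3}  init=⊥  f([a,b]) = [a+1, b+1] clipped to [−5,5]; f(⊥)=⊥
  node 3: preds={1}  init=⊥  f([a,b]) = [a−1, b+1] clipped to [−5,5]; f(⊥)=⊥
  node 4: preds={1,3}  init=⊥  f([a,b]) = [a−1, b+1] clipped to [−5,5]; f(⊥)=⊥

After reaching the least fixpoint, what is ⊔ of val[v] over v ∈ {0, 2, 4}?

Worklist (12 pops):
  #1 pop 0: in=[-4,2] → [-4,2] (was ⊥); enqueue []
  #2 pop 1: in=[-4,2] → [-5,4] (was [-4,2]); enqueue [0]
  #3 pop 2: in=⊥ → ⊥ (no change)
  #4 pop 3: in=[-5,4] → [-5,5] (was ⊥); enqueue [1,2]
  #5 pop 4: in=[-5,5] → [-5,5] (was ⊥); enqueue []
  #6 pop 0: in=[-5,4] → [-5,4] (was [-4,2]); enqueue []
  #7 pop 1: in=[-5,5] → [-5,5] (was [-5,4]); enqueue [0,3,4]
  #8 pop 2: in=[-5,5] → [-4,5] (was ⊥); enqueue [1]
  #9 pop 0: in=[-5,5] → [-5,5] (was [-5,4]); enqueue []
  #10 pop 3: in=[-5,5] → [-5,5] (no change)
  #11 pop 4: in=[-5,5] → [-5,5] (no change)
  #12 pop 1: in=[-5,5] → [-5,5] (no change)

Fixpoint:
  val[0] = [-5,5]
  val[1] = [-5,5]
  val[2] = [-4,5]
  val[3] = [-5,5]
  val[4] = [-5,5]

[-5,5]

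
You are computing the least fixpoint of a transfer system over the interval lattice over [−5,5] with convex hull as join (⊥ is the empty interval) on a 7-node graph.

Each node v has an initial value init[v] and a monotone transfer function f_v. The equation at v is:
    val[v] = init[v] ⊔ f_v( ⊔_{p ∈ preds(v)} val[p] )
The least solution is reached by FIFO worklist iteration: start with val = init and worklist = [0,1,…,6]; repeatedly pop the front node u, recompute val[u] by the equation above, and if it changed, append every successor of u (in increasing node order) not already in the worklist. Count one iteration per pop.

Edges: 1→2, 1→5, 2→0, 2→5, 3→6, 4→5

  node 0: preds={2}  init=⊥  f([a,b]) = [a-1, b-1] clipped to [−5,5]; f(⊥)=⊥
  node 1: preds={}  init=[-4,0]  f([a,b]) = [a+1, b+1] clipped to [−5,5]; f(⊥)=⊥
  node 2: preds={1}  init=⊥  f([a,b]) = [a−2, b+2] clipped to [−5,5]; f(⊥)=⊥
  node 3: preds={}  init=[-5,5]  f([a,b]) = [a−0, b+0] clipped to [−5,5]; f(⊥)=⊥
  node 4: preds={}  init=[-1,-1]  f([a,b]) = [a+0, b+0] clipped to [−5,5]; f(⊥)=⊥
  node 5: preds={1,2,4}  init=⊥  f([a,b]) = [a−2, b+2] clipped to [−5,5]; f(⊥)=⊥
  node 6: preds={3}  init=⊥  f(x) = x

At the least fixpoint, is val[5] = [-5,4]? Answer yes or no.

yes

Trace (8 dequeues):
  [1] u=0 | in ⊥ | out ⊥ | ==
  [2] u=1 | in ⊥ | out [-4,0] | ==
  [3] u=2 | in [-4,0] | out [-5,2] | prev ⊥ | push {0}
  [4] u=3 | in ⊥ | out [-5,5] | ==
  [5] u=4 | in ⊥ | out [-1,-1] | ==
  [6] u=5 | in [-5,2] | out [-5,4] | prev ⊥ | push {}
  [7] u=6 | in [-5,5] | out [-5,5] | prev ⊥ | push {}
  [8] u=0 | in [-5,2] | out [-5,1] | prev ⊥ | push {}

Converged values:
  [0] [-5,1]
  [1] [-4,0]
  [2] [-5,2]
  [3] [-5,5]
  [4] [-1,-1]
  [5] [-5,4]
  [6] [-5,5]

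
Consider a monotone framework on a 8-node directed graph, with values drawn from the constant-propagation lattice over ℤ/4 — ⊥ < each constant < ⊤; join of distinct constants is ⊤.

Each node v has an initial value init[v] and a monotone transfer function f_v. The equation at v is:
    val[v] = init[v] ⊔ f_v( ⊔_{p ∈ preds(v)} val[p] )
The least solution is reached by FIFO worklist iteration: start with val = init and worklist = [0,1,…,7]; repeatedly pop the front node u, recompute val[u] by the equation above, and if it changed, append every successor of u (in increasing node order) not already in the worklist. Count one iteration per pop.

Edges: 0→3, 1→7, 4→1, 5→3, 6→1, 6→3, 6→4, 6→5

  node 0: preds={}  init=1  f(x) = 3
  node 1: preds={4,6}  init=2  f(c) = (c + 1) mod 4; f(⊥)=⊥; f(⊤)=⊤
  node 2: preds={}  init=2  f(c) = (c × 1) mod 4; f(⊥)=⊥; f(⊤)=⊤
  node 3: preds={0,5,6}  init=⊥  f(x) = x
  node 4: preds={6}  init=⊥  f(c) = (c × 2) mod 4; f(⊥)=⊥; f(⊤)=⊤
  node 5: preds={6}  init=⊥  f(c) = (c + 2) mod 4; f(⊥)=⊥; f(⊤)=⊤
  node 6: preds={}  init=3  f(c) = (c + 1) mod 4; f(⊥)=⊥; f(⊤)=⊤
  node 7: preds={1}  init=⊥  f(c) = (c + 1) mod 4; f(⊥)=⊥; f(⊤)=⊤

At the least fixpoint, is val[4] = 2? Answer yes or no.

yes

Trace (10 dequeues):
  [1] u=0 | in ⊥ | out ⊤ | prev 1 | push {}
  [2] u=1 | in 3 | out ⊤ | prev 2 | push {}
  [3] u=2 | in ⊥ | out 2 | ==
  [4] u=3 | in ⊤ | out ⊤ | prev ⊥ | push {}
  [5] u=4 | in 3 | out 2 | prev ⊥ | push {1}
  [6] u=5 | in 3 | out 1 | prev ⊥ | push {3}
  [7] u=6 | in ⊥ | out 3 | ==
  [8] u=7 | in ⊤ | out ⊤ | prev ⊥ | push {}
  [9] u=1 | in ⊤ | out ⊤ | ==
  [10] u=3 | in ⊤ | out ⊤ | ==

Converged values:
  [0] ⊤
  [1] ⊤
  [2] 2
  [3] ⊤
  [4] 2
  [5] 1
  [6] 3
  [7] ⊤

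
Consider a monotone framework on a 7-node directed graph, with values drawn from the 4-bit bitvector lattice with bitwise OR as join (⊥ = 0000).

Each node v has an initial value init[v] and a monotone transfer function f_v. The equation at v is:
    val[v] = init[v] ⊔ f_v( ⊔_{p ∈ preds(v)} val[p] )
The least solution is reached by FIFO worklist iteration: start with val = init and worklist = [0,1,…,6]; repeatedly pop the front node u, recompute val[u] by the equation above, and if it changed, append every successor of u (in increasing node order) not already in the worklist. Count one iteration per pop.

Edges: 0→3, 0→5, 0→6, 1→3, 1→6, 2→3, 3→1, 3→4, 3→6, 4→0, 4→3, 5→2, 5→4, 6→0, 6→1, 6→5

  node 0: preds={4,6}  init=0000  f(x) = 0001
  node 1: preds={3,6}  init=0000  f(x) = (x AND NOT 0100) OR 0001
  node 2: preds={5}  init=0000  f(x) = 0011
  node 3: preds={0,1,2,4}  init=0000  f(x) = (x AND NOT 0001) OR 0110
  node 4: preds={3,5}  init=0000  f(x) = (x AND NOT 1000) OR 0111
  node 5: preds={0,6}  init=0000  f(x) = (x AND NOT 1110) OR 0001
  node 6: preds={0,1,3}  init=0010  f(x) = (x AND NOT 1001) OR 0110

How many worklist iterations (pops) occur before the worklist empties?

13

Trace (13 dequeues):
  [1] u=0 | in 0010 | out 0001 | prev 0000 | push {}
  [2] u=1 | in 0010 | out 0011 | prev 0000 | push {}
  [3] u=2 | in 0000 | out 0011 | prev 0000 | push {}
  [4] u=3 | in 0011 | out 0110 | prev 0000 | push {1}
  [5] u=4 | in 0110 | out 0111 | prev 0000 | push {0,3}
  [6] u=5 | in 0011 | out 0001 | prev 0000 | push {2,4}
  [7] u=6 | in 0111 | out 0110 | prev 0010 | push {5}
  [8] u=1 | in 0110 | out 0011 | ==
  [9] u=0 | in 0111 | out 0001 | ==
  [10] u=3 | in 0111 | out 0110 | ==
  [11] u=2 | in 0001 | out 0011 | ==
  [12] u=4 | in 0111 | out 0111 | ==
  [13] u=5 | in 0111 | out 0001 | ==

Converged values:
  [0] 0001
  [1] 0011
  [2] 0011
  [3] 0110
  [4] 0111
  [5] 0001
  [6] 0110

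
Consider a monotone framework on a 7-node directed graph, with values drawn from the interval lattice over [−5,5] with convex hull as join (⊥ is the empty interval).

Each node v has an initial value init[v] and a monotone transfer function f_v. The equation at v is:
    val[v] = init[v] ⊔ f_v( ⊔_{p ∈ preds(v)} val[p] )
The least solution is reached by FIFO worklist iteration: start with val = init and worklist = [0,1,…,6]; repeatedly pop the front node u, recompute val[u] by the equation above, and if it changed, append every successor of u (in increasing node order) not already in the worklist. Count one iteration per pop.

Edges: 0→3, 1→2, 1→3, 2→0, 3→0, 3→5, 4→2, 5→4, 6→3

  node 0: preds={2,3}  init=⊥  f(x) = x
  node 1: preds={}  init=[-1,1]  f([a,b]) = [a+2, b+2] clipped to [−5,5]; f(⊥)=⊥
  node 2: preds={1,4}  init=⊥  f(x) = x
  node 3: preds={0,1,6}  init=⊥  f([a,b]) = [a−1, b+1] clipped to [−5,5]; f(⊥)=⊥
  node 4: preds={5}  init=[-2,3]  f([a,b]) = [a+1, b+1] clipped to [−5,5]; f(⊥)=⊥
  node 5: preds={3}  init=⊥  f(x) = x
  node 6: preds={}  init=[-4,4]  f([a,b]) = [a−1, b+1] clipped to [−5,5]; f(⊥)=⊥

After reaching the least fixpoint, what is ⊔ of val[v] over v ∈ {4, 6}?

[-4,5]

Trace (12 dequeues):
  [1] u=0 | in ⊥ | out ⊥ | ==
  [2] u=1 | in ⊥ | out [-1,1] | ==
  [3] u=2 | in [-2,3] | out [-2,3] | prev ⊥ | push {0}
  [4] u=3 | in [-4,4] | out [-5,5] | prev ⊥ | push {}
  [5] u=4 | in ⊥ | out [-2,3] | ==
  [6] u=5 | in [-5,5] | out [-5,5] | prev ⊥ | push {4}
  [7] u=6 | in ⊥ | out [-4,4] | ==
  [8] u=0 | in [-5,5] | out [-5,5] | prev ⊥ | push {3}
  [9] u=4 | in [-5,5] | out [-4,5] | prev [-2,3] | push {2}
  [10] u=3 | in [-5,5] | out [-5,5] | ==
  [11] u=2 | in [-4,5] | out [-4,5] | prev [-2,3] | push {0}
  [12] u=0 | in [-5,5] | out [-5,5] | ==

Converged values:
  [0] [-5,5]
  [1] [-1,1]
  [2] [-4,5]
  [3] [-5,5]
  [4] [-4,5]
  [5] [-5,5]
  [6] [-4,4]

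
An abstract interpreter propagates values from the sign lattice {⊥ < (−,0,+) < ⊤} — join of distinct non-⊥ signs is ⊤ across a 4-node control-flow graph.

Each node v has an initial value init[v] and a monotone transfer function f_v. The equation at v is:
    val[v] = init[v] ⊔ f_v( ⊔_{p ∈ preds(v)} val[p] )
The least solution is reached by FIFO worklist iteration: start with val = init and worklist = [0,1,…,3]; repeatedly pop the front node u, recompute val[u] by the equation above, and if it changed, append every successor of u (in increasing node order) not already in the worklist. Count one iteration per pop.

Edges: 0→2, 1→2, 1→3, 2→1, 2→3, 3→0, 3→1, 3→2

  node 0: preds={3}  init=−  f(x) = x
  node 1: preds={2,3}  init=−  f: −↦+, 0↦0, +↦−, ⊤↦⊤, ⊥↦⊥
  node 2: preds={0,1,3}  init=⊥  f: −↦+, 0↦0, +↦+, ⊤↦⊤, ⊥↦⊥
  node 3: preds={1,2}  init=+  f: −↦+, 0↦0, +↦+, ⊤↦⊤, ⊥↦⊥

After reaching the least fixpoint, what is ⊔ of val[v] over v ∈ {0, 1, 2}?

Iteration log — 8 steps:
  step 1. node 0  ⊔preds=+  new=⊤  old=−  +wl: 
  step 2. node 1  ⊔preds=+  new=−  stable
  step 3. node 2  ⊔preds=⊤  new=⊤  old=⊥  +wl: 1
  step 4. node 3  ⊔preds=⊤  new=⊤  old=+  +wl: 0,2
  step 5. node 1  ⊔preds=⊤  new=⊤  old=−  +wl: 3
  step 6. node 0  ⊔preds=⊤  new=⊤  stable
  step 7. node 2  ⊔preds=⊤  new=⊤  stable
  step 8. node 3  ⊔preds=⊤  new=⊤  stable

Least fixpoint reached:
  node 0: ⊤
  node 1: ⊤
  node 2: ⊤
  node 3: ⊤

⊤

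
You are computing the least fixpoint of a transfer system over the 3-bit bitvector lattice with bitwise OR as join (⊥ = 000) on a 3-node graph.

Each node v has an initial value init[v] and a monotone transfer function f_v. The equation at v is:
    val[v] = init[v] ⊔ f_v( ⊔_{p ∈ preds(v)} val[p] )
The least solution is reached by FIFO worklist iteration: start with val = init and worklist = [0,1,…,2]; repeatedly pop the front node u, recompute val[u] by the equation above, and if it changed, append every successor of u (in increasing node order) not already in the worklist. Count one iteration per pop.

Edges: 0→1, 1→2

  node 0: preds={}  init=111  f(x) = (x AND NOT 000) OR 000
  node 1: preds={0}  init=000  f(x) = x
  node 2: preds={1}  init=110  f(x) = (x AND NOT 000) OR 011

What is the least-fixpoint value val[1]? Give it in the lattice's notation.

Trace (3 dequeues):
  [1] u=0 | in 000 | out 111 | ==
  [2] u=1 | in 111 | out 111 | prev 000 | push {}
  [3] u=2 | in 111 | out 111 | prev 110 | push {}

Converged values:
  [0] 111
  [1] 111
  [2] 111

111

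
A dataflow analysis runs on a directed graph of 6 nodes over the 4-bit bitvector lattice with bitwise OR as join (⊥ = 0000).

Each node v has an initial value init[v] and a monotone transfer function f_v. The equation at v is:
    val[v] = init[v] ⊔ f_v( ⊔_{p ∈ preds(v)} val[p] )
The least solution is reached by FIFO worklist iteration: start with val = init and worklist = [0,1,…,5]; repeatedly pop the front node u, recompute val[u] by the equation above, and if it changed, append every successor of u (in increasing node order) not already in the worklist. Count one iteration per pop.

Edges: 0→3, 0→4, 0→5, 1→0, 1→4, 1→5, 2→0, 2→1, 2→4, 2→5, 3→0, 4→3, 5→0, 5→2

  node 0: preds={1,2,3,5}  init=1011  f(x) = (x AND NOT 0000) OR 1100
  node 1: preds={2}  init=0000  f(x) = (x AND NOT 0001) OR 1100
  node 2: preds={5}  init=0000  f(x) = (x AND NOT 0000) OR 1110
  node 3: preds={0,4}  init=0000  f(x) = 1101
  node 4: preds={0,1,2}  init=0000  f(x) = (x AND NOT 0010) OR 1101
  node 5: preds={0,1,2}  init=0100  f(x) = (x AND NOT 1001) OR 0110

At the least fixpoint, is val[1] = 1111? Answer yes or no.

Iteration log — 13 steps:
  step 1. node 0  ⊔preds=0100  new=1111  old=1011  +wl: 
  step 2. node 1  ⊔preds=0000  new=1100  old=0000  +wl: 0
  step 3. node 2  ⊔preds=0100  new=1110  old=0000  +wl: 1
  step 4. node 3  ⊔preds=1111  new=1101  old=0000  +wl: 
  step 5. node 4  ⊔preds=1111  new=1101  old=0000  +wl: 3
  step 6. node 5  ⊔preds=1111  new=0110  old=0100  +wl: 2
  step 7. node 0  ⊔preds=1111  new=1111  stable
  step 8. node 1  ⊔preds=1110  new=1110  old=1100  +wl: 0,4,5
  step 9. node 3  ⊔preds=1111  new=1101  stable
  step 10. node 2  ⊔preds=0110  new=1110  stable
  step 11. node 0  ⊔preds=1111  new=1111  stable
  step 12. node 4  ⊔preds=1111  new=1101  stable
  step 13. node 5  ⊔preds=1111  new=0110  stable

Least fixpoint reached:
  node 0: 1111
  node 1: 1110
  node 2: 1110
  node 3: 1101
  node 4: 1101
  node 5: 0110

no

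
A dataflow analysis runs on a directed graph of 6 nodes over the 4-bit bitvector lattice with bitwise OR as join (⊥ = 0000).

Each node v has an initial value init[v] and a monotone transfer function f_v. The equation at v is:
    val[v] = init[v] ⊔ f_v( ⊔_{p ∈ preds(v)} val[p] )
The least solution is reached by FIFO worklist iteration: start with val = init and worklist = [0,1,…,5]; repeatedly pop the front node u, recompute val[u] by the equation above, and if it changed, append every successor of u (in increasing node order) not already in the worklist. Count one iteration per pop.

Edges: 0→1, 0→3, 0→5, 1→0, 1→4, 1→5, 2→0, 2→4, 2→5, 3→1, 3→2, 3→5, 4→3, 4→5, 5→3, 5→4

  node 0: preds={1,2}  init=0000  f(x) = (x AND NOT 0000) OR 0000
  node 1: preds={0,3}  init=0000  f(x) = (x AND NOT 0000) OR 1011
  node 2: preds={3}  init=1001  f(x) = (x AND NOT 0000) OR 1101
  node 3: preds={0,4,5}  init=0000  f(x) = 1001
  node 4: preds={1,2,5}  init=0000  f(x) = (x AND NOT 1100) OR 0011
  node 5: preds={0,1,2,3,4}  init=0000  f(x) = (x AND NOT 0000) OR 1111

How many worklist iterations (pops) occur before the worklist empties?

13

Iteration log — 13 steps:
  step 1. node 0  ⊔preds=1001  new=1001  old=0000  +wl: 
  step 2. node 1  ⊔preds=1001  new=1011  old=0000  +wl: 0
  step 3. node 2  ⊔preds=0000  new=1101  old=1001  +wl: 
  step 4. node 3  ⊔preds=1001  new=1001  old=0000  +wl: 1,2
  step 5. node 4  ⊔preds=1111  new=0011  old=0000  +wl: 3
  step 6. node 5  ⊔preds=1111  new=1111  old=0000  +wl: 4
  step 7. node 0  ⊔preds=1111  new=1111  old=1001  +wl: 5
  step 8. node 1  ⊔preds=1111  new=1111  old=1011  +wl: 0
  step 9. node 2  ⊔preds=1001  new=1101  stable
  step 10. node 3  ⊔preds=1111  new=1001  stable
  step 11. node 4  ⊔preds=1111  new=0011  stable
  step 12. node 5  ⊔preds=1111  new=1111  stable
  step 13. node 0  ⊔preds=1111  new=1111  stable

Least fixpoint reached:
  node 0: 1111
  node 1: 1111
  node 2: 1101
  node 3: 1001
  node 4: 0011
  node 5: 1111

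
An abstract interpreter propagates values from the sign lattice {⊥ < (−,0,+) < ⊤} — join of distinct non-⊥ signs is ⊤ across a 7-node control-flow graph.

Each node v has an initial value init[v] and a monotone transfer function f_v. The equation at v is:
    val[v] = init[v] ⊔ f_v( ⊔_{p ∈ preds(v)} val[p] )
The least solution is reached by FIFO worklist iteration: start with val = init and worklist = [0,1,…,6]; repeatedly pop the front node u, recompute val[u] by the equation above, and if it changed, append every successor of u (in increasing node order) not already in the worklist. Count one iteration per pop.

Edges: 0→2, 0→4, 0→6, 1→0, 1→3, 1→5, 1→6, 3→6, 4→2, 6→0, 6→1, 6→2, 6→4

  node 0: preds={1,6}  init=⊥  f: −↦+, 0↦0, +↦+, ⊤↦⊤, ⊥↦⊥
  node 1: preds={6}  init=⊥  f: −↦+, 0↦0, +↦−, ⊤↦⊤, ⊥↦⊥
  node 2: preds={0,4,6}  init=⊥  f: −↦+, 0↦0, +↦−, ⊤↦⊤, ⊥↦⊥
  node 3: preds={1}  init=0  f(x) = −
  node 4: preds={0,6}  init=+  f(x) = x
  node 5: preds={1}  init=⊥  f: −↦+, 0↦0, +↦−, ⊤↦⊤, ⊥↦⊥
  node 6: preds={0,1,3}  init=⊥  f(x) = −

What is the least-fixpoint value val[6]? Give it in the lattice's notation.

−

Worklist (18 pops):
  #1 pop 0: in=⊥ → ⊥ (no change)
  #2 pop 1: in=⊥ → ⊥ (no change)
  #3 pop 2: in=+ → − (was ⊥); enqueue []
  #4 pop 3: in=⊥ → ⊤ (was 0); enqueue []
  #5 pop 4: in=⊥ → + (no change)
  #6 pop 5: in=⊥ → ⊥ (no change)
  #7 pop 6: in=⊤ → − (was ⊥); enqueue [0,1,2,4]
  #8 pop 0: in=− → + (was ⊥); enqueue [6]
  #9 pop 1: in=− → + (was ⊥); enqueue [0,3,5]
  #10 pop 2: in=⊤ → ⊤ (was −); enqueue []
  #11 pop 4: in=⊤ → ⊤ (was +); enqueue [2]
  #12 pop 6: in=⊤ → − (no change)
  #13 pop 0: in=⊤ → ⊤ (was +); enqueue [4,6]
  #14 pop 3: in=+ → ⊤ (no change)
  #15 pop 5: in=+ → − (was ⊥); enqueue []
  #16 pop 2: in=⊤ → ⊤ (no change)
  #17 pop 4: in=⊤ → ⊤ (no change)
  #18 pop 6: in=⊤ → − (no change)

Fixpoint:
  val[0] = ⊤
  val[1] = +
  val[2] = ⊤
  val[3] = ⊤
  val[4] = ⊤
  val[5] = −
  val[6] = −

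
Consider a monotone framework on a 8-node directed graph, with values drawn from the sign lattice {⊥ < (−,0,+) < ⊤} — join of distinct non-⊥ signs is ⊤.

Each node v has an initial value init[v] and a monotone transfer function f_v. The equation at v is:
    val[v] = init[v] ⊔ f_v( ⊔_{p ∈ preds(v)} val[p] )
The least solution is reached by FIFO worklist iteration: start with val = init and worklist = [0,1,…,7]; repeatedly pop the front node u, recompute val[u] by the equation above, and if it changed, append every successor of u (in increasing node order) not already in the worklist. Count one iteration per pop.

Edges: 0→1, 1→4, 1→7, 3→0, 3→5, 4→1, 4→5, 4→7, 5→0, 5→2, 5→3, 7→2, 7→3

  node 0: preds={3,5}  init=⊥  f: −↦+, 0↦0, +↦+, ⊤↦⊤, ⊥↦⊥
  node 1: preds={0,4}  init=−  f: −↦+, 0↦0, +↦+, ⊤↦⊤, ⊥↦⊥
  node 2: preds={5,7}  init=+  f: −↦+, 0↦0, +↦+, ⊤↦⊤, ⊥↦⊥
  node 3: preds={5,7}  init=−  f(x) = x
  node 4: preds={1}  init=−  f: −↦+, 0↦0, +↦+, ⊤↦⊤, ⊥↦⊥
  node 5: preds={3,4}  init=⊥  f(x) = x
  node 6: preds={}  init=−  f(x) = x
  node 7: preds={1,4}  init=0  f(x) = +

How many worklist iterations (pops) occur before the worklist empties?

Iteration log — 12 steps:
  step 1. node 0  ⊔preds=−  new=+  old=⊥  +wl: 
  step 2. node 1  ⊔preds=⊤  new=⊤  old=−  +wl: 
  step 3. node 2  ⊔preds=0  new=⊤  old=+  +wl: 
  step 4. node 3  ⊔preds=0  new=⊤  old=−  +wl: 0
  step 5. node 4  ⊔preds=⊤  new=⊤  old=−  +wl: 1
  step 6. node 5  ⊔preds=⊤  new=⊤  old=⊥  +wl: 2,3
  step 7. node 6  ⊔preds=⊥  new=−  stable
  step 8. node 7  ⊔preds=⊤  new=⊤  old=0  +wl: 
  step 9. node 0  ⊔preds=⊤  new=⊤  old=+  +wl: 
  step 10. node 1  ⊔preds=⊤  new=⊤  stable
  step 11. node 2  ⊔preds=⊤  new=⊤  stable
  step 12. node 3  ⊔preds=⊤  new=⊤  stable

Least fixpoint reached:
  node 0: ⊤
  node 1: ⊤
  node 2: ⊤
  node 3: ⊤
  node 4: ⊤
  node 5: ⊤
  node 6: −
  node 7: ⊤

12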